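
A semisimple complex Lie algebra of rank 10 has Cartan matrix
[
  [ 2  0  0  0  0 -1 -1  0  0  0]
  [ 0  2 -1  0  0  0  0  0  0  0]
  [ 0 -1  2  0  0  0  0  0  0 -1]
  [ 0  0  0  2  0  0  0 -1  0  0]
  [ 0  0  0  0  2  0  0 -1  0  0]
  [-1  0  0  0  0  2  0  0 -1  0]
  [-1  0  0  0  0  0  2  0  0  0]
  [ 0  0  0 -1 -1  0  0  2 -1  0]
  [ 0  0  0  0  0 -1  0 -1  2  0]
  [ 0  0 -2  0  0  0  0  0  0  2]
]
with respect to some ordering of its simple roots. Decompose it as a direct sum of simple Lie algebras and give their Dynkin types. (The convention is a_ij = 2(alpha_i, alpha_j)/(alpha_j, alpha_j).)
The diagram associated to this matrix has two connected components: the simple roots {alpha_2, alpha_3, alpha_10} form a chain of 3 nodes with a double edge at one end; the terminal node there is the unique long simple root (C_3), and {alpha_1, alpha_4, alpha_5, alpha_6, alpha_7, alpha_8, alpha_9} form a chain of 5 nodes with a fork of two nodes at one end (D_7). A semisimple Lie algebra decomposes uniquely as the direct sum of simple ideals, one per connected component of its Dynkin diagram, so g ≅ C_3 ⊕ D_7 (dimension 21 + 91 = 112).

C3 ⊕ D7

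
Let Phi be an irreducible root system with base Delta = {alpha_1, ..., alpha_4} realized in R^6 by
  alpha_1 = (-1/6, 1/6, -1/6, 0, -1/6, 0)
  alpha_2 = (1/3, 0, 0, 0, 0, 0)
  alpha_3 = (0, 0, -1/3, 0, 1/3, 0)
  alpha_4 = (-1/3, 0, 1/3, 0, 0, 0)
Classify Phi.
F_4

Compute the Cartan integers a_ij = 2(alpha_i, alpha_j)/(alpha_j, alpha_j); the resulting 4x4 Cartan matrix is
[[2, -1, 0, 0], [-1, 2, 0, -1], [0, 0, 2, -1], [0, -2, -1, 2]].
The roots have two lengths (squared-length ratio 2:1); the short ones are alpha_{1,2}. The associated Dynkin diagram is a chain of 4 nodes with a double edge between the middle two (F_4), so the type is F_4.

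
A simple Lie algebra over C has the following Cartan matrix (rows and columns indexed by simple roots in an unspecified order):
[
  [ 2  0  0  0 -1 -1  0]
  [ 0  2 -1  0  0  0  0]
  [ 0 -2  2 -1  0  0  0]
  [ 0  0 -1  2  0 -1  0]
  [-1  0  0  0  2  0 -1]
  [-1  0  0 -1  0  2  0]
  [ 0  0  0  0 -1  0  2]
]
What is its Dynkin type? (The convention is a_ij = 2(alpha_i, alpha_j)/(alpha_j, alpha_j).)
The matrix has rank 7 with 2's on the diagonal. Reading the off-diagonal entries as Dynkin edges (a single edge where a_ij = a_ji = -1; a double or triple edge where a_ij * a_ji = 2 or 3), the diagram is a chain of 7 nodes with a double edge at one end; the terminal node there is the unique short simple root (B_7). One simple-root ordering that puts it in standard form is (alpha_7, alpha_5, alpha_1, alpha_6, alpha_4, alpha_3, alpha_2). So the algebra is type B_7, i.e. so(15).

B_7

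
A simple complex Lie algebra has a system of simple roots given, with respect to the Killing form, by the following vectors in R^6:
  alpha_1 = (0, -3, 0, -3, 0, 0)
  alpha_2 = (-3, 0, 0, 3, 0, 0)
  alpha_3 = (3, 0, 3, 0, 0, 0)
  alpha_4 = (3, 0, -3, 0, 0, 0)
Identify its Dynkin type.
Compute the Cartan integers a_ij = 2(alpha_i, alpha_j)/(alpha_j, alpha_j); the resulting 4x4 Cartan matrix is
[[2, -1, 0, 0], [-1, 2, -1, -1], [0, -1, 2, 0], [0, -1, 0, 2]].
All simple roots have the same length, so the diagram is simply laced. The associated Dynkin diagram is a chain of 2 nodes with a fork of two nodes at one end (D_4), so the type is D_4 (the algebra so(8)).

D_4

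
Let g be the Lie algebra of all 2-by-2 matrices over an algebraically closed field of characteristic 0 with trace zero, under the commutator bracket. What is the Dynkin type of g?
type A_1

This is sl(2), which has dimension 2^2 - 1 = 3 and rank 2 - 1 = 1 (a Cartan subalgebra is the diagonal traceless matrices). In the classification of classical Lie algebras, the special linear algebra sl(n+1) has type A_n; here n = 1, so the Dynkin diagram is a chain of 1 nodes with single edges (A_1). Hence the type is A_1.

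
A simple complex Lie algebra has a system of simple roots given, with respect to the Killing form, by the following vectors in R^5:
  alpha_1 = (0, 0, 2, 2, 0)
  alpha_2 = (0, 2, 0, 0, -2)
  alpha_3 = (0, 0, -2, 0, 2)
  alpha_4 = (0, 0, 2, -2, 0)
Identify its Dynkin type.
D_4

Compute the Cartan integers a_ij = 2(alpha_i, alpha_j)/(alpha_j, alpha_j); the resulting 4x4 Cartan matrix is
[[2, 0, -1, 0], [0, 2, -1, 0], [-1, -1, 2, -1], [0, 0, -1, 2]].
All simple roots have the same length, so the diagram is simply laced. The associated Dynkin diagram is a chain of 2 nodes with a fork of two nodes at one end (D_4), so the type is D_4 (the algebra so(8)).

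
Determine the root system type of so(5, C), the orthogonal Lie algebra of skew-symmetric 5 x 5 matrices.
This is so(5) with 5 odd, which has dimension 5(5-1)/2 = 10 and rank (5-1)/2 = 2. In the classification of classical Lie algebras, the orthogonal algebra so(2n+1) in an odd number of variables has type B_n; here n = 2, so the Dynkin diagram is a chain of 2 nodes with a double edge at one end; the terminal node there is the unique short simple root (B_2). Hence the type is B_2.

B_2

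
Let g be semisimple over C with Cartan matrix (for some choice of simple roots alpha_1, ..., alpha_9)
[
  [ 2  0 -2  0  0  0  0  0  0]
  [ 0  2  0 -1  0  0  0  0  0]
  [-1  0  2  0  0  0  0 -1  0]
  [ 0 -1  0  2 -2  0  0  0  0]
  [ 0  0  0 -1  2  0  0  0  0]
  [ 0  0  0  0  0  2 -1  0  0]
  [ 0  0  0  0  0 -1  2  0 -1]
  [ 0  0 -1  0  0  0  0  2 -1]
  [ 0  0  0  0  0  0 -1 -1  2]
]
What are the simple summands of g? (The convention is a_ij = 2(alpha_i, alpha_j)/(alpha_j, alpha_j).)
B3 ⊕ C6

The diagram associated to this matrix has two connected components: the simple roots {alpha_2, alpha_4, alpha_5} form a chain of 3 nodes with a double edge at one end; the terminal node there is the unique short simple root (B_3), and {alpha_1, alpha_3, alpha_6, alpha_7, alpha_8, alpha_9} form a chain of 6 nodes with a double edge at one end; the terminal node there is the unique long simple root (C_6). A semisimple Lie algebra decomposes uniquely as the direct sum of simple ideals, one per connected component of its Dynkin diagram, so g ≅ B_3 ⊕ C_6 (dimension 21 + 78 = 99).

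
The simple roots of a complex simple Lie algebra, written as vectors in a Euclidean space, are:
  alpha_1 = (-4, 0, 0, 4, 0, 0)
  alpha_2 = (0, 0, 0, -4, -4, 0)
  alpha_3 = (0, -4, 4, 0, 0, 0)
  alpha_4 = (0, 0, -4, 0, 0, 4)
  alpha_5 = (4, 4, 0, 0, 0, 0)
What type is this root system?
A5

Compute the Cartan integers a_ij = 2(alpha_i, alpha_j)/(alpha_j, alpha_j); the resulting 5x5 Cartan matrix is
[[2, -1, 0, 0, -1], [-1, 2, 0, 0, 0], [0, 0, 2, -1, -1], [0, 0, -1, 2, 0], [-1, 0, -1, 0, 2]].
All simple roots have the same length, so the diagram is simply laced. The associated Dynkin diagram is a chain of 5 nodes with single edges (A_5), so the type is A_5 (the algebra sl(6)).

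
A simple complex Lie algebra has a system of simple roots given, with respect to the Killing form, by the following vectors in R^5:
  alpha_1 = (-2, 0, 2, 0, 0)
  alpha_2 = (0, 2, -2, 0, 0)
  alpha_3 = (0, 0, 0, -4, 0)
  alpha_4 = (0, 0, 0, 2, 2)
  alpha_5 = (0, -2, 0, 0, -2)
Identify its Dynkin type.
Compute the Cartan integers a_ij = 2(alpha_i, alpha_j)/(alpha_j, alpha_j); the resulting 5x5 Cartan matrix is
[[2, -1, 0, 0, 0], [-1, 2, 0, 0, -1], [0, 0, 2, -2, 0], [0, 0, -1, 2, -1], [0, -1, 0, -1, 2]].
The roots have two lengths (squared-length ratio 2:1); the short ones are alpha_{1,2,4,5}. The associated Dynkin diagram is a chain of 5 nodes with a double edge at one end; the terminal node there is the unique long simple root (C_5), so the type is C_5 (the algebra sp(10)).

C_5 (sp(10))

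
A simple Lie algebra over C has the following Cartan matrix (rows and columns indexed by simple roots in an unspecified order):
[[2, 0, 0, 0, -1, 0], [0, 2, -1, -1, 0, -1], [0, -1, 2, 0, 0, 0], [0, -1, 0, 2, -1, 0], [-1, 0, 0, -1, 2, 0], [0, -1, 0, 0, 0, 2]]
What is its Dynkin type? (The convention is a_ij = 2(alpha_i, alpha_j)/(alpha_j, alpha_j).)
D6

The matrix has rank 6 with 2's on the diagonal. Reading the off-diagonal entries as Dynkin edges (a single edge where a_ij = a_ji = -1; a double or triple edge where a_ij * a_ji = 2 or 3), the diagram is a chain of 4 nodes with a fork of two nodes at one end (D_6). One simple-root ordering that puts it in standard form is (alpha_1, alpha_5, alpha_4, alpha_2, alpha_6, alpha_3). So the algebra is type D_6, i.e. so(12).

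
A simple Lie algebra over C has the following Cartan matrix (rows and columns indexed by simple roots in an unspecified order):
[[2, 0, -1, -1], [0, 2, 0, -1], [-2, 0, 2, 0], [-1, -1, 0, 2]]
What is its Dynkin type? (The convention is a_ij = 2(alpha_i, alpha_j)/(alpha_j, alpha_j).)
The matrix has rank 4 with 2's on the diagonal. Reading the off-diagonal entries as Dynkin edges (a single edge where a_ij = a_ji = -1; a double or triple edge where a_ij * a_ji = 2 or 3), the diagram is a chain of 4 nodes with a double edge at one end; the terminal node there is the unique long simple root (C_4). One simple-root ordering that puts it in standard form is (alpha_2, alpha_4, alpha_1, alpha_3). So the algebra is type C_4, i.e. sp(8).

C_4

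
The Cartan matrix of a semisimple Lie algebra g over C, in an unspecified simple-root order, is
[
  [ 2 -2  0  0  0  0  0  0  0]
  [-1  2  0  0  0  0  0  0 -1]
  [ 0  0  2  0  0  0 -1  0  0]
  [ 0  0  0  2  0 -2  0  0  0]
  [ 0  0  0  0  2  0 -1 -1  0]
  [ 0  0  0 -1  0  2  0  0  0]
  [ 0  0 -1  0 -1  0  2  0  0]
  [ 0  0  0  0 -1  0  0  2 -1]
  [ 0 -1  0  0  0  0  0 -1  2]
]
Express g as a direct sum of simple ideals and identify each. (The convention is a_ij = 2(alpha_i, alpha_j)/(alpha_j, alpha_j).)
B_2 (so(5)) + C_7 (sp(14))

The diagram associated to this matrix has two connected components: the simple roots {alpha_4, alpha_6} form a chain of 2 nodes with a double edge at one end; the terminal node there is the unique short simple root (B_2), and {alpha_1, alpha_2, alpha_3, alpha_5, alpha_7, alpha_8, alpha_9} form a chain of 7 nodes with a double edge at one end; the terminal node there is the unique long simple root (C_7). A semisimple Lie algebra decomposes uniquely as the direct sum of simple ideals, one per connected component of its Dynkin diagram, so g ≅ B_2 ⊕ C_7 (dimension 10 + 105 = 115).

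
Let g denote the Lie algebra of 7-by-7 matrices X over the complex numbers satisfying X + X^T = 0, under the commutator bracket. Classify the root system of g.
B_3

This is so(7) with 7 odd, which has dimension 7(7-1)/2 = 21 and rank (7-1)/2 = 3. In the classification of classical Lie algebras, the orthogonal algebra so(2n+1) in an odd number of variables has type B_n; here n = 3, so the Dynkin diagram is a chain of 3 nodes with a double edge at one end; the terminal node there is the unique short simple root (B_3). Hence the type is B_3.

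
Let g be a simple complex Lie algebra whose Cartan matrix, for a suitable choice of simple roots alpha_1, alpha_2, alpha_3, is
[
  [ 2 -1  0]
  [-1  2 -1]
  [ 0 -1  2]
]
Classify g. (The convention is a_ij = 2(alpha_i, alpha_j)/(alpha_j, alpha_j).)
The matrix has rank 3 with 2's on the diagonal. Reading the off-diagonal entries as Dynkin edges (a single edge where a_ij = a_ji = -1; a double or triple edge where a_ij * a_ji = 2 or 3), the diagram is a chain of 3 nodes with single edges (A_3). One simple-root ordering that puts it in standard form is (alpha_1, alpha_2, alpha_3). So the algebra is type A_3, i.e. sl(4).

A_3 (sl(4))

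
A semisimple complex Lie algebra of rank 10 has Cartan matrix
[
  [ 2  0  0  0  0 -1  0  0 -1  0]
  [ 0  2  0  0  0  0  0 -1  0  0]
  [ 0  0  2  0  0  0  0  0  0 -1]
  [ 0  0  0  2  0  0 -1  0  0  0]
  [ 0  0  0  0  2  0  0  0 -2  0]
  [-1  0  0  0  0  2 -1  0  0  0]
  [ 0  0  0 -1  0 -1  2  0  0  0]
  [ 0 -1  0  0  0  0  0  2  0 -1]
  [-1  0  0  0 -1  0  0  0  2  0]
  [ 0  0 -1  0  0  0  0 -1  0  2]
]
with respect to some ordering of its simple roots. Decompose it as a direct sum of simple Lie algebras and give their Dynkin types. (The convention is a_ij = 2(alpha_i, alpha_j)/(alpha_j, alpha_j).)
The diagram associated to this matrix has two connected components: the simple roots {alpha_2, alpha_3, alpha_8, alpha_10} form a chain of 4 nodes with single edges (A_4), and {alpha_1, alpha_4, alpha_5, alpha_6, alpha_7, alpha_9} form a chain of 6 nodes with a double edge at one end; the terminal node there is the unique long simple root (C_6). A semisimple Lie algebra decomposes uniquely as the direct sum of simple ideals, one per connected component of its Dynkin diagram, so g ≅ A_4 ⊕ C_6 (dimension 24 + 78 = 102).

type A_4 + type C_6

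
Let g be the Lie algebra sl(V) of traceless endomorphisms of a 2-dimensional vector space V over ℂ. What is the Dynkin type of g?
type A_1

This is sl(2), which has dimension 2^2 - 1 = 3 and rank 2 - 1 = 1 (a Cartan subalgebra is the diagonal traceless matrices). In the classification of classical Lie algebras, the special linear algebra sl(n+1) has type A_n; here n = 1, so the Dynkin diagram is a chain of 1 nodes with single edges (A_1). Hence the type is A_1.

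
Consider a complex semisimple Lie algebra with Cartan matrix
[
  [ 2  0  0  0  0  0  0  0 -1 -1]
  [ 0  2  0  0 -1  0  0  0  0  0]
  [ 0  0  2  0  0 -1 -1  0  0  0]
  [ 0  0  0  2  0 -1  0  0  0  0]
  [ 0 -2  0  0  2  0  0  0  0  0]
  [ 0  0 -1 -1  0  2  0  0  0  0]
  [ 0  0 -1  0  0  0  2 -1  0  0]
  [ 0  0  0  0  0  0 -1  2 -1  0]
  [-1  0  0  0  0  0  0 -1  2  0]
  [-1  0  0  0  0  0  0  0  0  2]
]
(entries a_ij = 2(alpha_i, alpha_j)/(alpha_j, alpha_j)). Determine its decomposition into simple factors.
A_8 (sl(9)) ⊕ B_2 (so(5))

The diagram associated to this matrix has two connected components: the simple roots {alpha_1, alpha_3, alpha_4, alpha_6, alpha_7, alpha_8, alpha_9, alpha_10} form a chain of 8 nodes with single edges (A_8), and {alpha_2, alpha_5} form a chain of 2 nodes with a double edge at one end; the terminal node there is the unique short simple root (B_2). A semisimple Lie algebra decomposes uniquely as the direct sum of simple ideals, one per connected component of its Dynkin diagram, so g ≅ A_8 ⊕ B_2 (dimension 80 + 10 = 90).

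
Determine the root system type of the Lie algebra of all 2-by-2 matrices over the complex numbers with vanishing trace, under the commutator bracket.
This is sl(2), which has dimension 2^2 - 1 = 3 and rank 2 - 1 = 1 (a Cartan subalgebra is the diagonal traceless matrices). In the classification of classical Lie algebras, the special linear algebra sl(n+1) has type A_n; here n = 1, so the Dynkin diagram is a chain of 1 nodes with single edges (A_1). Hence the type is A_1.

A_1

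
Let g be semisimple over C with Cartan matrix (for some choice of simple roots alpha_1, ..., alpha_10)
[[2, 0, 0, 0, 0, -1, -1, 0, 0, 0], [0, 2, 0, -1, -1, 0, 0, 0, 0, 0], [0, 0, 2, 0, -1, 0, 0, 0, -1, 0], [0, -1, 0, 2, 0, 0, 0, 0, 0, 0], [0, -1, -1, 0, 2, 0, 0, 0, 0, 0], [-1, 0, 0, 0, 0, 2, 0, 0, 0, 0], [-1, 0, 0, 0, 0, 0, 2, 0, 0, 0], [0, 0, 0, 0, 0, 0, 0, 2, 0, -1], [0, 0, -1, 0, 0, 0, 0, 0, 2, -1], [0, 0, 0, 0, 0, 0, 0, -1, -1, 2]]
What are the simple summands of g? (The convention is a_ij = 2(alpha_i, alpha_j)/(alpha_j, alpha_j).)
The diagram associated to this matrix has two connected components: the simple roots {alpha_1, alpha_6, alpha_7} form a chain of 3 nodes with single edges (A_3), and {alpha_2, alpha_3, alpha_4, alpha_5, alpha_8, alpha_9, alpha_10} form a chain of 7 nodes with single edges (A_7). A semisimple Lie algebra decomposes uniquely as the direct sum of simple ideals, one per connected component of its Dynkin diagram, so g ≅ A_3 ⊕ A_7 (dimension 15 + 63 = 78).

type A_3 + type A_7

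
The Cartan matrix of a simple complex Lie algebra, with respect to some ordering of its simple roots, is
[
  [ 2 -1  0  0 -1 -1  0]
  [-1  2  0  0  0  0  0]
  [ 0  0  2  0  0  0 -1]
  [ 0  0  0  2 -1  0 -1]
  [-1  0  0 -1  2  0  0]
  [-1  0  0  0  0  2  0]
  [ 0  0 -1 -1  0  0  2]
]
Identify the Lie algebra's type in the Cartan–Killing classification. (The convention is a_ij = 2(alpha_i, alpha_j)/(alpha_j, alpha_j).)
The matrix has rank 7 with 2's on the diagonal. Reading the off-diagonal entries as Dynkin edges (a single edge where a_ij = a_ji = -1; a double or triple edge where a_ij * a_ji = 2 or 3), the diagram is a chain of 5 nodes with a fork of two nodes at one end (D_7). One simple-root ordering that puts it in standard form is (alpha_3, alpha_7, alpha_4, alpha_5, alpha_1, alpha_6, alpha_2). So the algebra is type D_7, i.e. so(14).

D7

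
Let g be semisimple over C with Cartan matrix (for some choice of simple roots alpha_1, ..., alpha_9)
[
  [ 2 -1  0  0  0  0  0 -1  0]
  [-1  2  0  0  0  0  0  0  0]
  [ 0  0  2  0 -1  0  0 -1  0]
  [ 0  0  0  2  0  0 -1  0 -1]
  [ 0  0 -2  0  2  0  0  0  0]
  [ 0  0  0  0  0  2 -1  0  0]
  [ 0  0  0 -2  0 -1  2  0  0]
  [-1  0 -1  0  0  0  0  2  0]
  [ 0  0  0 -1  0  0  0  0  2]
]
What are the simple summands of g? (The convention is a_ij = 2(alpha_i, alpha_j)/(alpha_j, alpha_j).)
C_5 ⊕ F_4

The diagram associated to this matrix has two connected components: the simple roots {alpha_1, alpha_2, alpha_3, alpha_5, alpha_8} form a chain of 5 nodes with a double edge at one end; the terminal node there is the unique long simple root (C_5), and {alpha_4, alpha_6, alpha_7, alpha_9} form a chain of 4 nodes with a double edge between the middle two (F_4). A semisimple Lie algebra decomposes uniquely as the direct sum of simple ideals, one per connected component of its Dynkin diagram, so g ≅ C_5 ⊕ F_4 (dimension 55 + 52 = 107).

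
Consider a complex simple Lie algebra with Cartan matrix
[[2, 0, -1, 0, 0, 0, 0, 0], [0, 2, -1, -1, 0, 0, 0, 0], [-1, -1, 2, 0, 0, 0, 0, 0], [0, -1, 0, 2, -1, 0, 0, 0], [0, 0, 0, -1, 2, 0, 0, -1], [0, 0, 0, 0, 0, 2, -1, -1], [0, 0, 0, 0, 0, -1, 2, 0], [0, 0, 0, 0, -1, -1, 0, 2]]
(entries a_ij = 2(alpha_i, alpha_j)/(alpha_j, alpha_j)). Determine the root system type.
The matrix has rank 8 with 2's on the diagonal. Reading the off-diagonal entries as Dynkin edges (a single edge where a_ij = a_ji = -1; a double or triple edge where a_ij * a_ji = 2 or 3), the diagram is a chain of 8 nodes with single edges (A_8). One simple-root ordering that puts it in standard form is (alpha_7, alpha_6, alpha_8, alpha_5, alpha_4, alpha_2, alpha_3, alpha_1). So the algebra is type A_8, i.e. sl(9).

type A_8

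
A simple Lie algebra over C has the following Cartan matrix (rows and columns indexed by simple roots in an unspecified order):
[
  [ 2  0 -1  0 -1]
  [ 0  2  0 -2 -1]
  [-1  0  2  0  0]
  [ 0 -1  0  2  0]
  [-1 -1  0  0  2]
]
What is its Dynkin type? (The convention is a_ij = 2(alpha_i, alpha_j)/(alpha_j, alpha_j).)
type B_5

The matrix has rank 5 with 2's on the diagonal. Reading the off-diagonal entries as Dynkin edges (a single edge where a_ij = a_ji = -1; a double or triple edge where a_ij * a_ji = 2 or 3), the diagram is a chain of 5 nodes with a double edge at one end; the terminal node there is the unique short simple root (B_5). One simple-root ordering that puts it in standard form is (alpha_3, alpha_1, alpha_5, alpha_2, alpha_4). So the algebra is type B_5, i.e. so(11).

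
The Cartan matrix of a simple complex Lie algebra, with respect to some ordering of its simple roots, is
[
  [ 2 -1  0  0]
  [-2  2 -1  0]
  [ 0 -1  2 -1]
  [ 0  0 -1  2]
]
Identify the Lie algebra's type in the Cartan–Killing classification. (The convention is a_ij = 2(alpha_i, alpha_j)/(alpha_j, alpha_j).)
type B_4

The matrix has rank 4 with 2's on the diagonal. Reading the off-diagonal entries as Dynkin edges (a single edge where a_ij = a_ji = -1; a double or triple edge where a_ij * a_ji = 2 or 3), the diagram is a chain of 4 nodes with a double edge at one end; the terminal node there is the unique short simple root (B_4). One simple-root ordering that puts it in standard form is (alpha_4, alpha_3, alpha_2, alpha_1). So the algebra is type B_4, i.e. so(9).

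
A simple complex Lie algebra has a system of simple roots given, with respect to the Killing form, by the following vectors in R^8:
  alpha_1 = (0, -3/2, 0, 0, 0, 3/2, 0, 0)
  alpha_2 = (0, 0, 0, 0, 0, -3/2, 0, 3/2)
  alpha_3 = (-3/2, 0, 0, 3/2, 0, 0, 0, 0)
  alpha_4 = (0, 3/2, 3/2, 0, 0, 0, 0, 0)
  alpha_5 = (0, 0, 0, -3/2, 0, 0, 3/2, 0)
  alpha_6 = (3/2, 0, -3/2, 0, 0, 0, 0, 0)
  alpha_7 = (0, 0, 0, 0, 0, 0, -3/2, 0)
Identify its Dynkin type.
type B_7

Compute the Cartan integers a_ij = 2(alpha_i, alpha_j)/(alpha_j, alpha_j); the resulting 7x7 Cartan matrix is
[[2, -1, 0, -1, 0, 0, 0], [-1, 2, 0, 0, 0, 0, 0], [0, 0, 2, 0, -1, -1, 0], [-1, 0, 0, 2, 0, -1, 0], [0, 0, -1, 0, 2, 0, -2], [0, 0, -1, -1, 0, 2, 0], [0, 0, 0, 0, -1, 0, 2]].
The roots have two lengths (squared-length ratio 2:1); the short ones are alpha_{7}. The associated Dynkin diagram is a chain of 7 nodes with a double edge at one end; the terminal node there is the unique short simple root (B_7), so the type is B_7 (the algebra so(15)).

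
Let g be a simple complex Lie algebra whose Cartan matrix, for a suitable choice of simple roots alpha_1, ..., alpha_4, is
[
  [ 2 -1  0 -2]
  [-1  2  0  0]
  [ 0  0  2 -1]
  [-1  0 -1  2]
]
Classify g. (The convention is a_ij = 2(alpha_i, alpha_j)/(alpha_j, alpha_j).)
The matrix has rank 4 with 2's on the diagonal. Reading the off-diagonal entries as Dynkin edges (a single edge where a_ij = a_ji = -1; a double or triple edge where a_ij * a_ji = 2 or 3), the diagram is a chain of 4 nodes with a double edge between the middle two (F_4). One simple-root ordering that puts it in standard form is (alpha_2, alpha_1, alpha_4, alpha_3). So the algebra is type F_4.

type F_4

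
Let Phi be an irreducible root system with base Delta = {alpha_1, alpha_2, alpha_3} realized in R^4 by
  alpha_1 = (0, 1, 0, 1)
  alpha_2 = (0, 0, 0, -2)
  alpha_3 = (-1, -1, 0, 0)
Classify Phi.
C_3 (sp(6))

Compute the Cartan integers a_ij = 2(alpha_i, alpha_j)/(alpha_j, alpha_j); the resulting 3x3 Cartan matrix is
[[2, -1, -1], [-2, 2, 0], [-1, 0, 2]].
The roots have two lengths (squared-length ratio 2:1); the short ones are alpha_{1,3}. The associated Dynkin diagram is a chain of 3 nodes with a double edge at one end; the terminal node there is the unique long simple root (C_3), so the type is C_3 (the algebra sp(6)).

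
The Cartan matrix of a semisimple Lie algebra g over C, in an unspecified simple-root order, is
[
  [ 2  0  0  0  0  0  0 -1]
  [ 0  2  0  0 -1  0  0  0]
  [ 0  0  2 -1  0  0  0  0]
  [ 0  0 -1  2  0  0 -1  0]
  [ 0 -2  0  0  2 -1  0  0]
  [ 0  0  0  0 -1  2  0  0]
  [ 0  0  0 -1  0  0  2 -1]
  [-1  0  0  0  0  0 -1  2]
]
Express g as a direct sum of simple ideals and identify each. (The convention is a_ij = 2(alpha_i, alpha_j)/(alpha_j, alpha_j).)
The diagram associated to this matrix has two connected components: the simple roots {alpha_1, alpha_3, alpha_4, alpha_7, alpha_8} form a chain of 5 nodes with single edges (A_5), and {alpha_2, alpha_5, alpha_6} form a chain of 3 nodes with a double edge at one end; the terminal node there is the unique short simple root (B_3). A semisimple Lie algebra decomposes uniquely as the direct sum of simple ideals, one per connected component of its Dynkin diagram, so g ≅ A_5 ⊕ B_3 (dimension 35 + 21 = 56).

A5 ⊕ B3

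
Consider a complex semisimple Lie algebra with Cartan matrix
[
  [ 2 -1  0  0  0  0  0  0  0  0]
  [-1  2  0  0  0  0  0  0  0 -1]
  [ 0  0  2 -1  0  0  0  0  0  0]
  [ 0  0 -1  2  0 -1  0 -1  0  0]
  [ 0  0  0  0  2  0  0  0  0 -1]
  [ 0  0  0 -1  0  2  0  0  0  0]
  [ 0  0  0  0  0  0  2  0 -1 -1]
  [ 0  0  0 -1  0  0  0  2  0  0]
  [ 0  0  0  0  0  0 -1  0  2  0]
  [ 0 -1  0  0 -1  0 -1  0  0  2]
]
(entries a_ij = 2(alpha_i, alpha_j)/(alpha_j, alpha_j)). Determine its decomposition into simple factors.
D_4 (so(8)) ⊕ E_6

The diagram associated to this matrix has two connected components: the simple roots {alpha_3, alpha_4, alpha_6, alpha_8} form a chain of 2 nodes with a fork of two nodes at one end (D_4), and {alpha_1, alpha_2, alpha_5, alpha_7, alpha_9, alpha_10} form a chain of 5 nodes with one extra node attached to the third node from one end (E_6). A semisimple Lie algebra decomposes uniquely as the direct sum of simple ideals, one per connected component of its Dynkin diagram, so g ≅ D_4 ⊕ E_6 (dimension 28 + 78 = 106).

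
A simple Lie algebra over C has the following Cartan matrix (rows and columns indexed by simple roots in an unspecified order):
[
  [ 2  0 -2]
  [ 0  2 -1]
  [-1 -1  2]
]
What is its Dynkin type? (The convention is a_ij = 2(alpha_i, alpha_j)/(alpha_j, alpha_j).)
type C_3

The matrix has rank 3 with 2's on the diagonal. Reading the off-diagonal entries as Dynkin edges (a single edge where a_ij = a_ji = -1; a double or triple edge where a_ij * a_ji = 2 or 3), the diagram is a chain of 3 nodes with a double edge at one end; the terminal node there is the unique long simple root (C_3). One simple-root ordering that puts it in standard form is (alpha_2, alpha_3, alpha_1). So the algebra is type C_3, i.e. sp(6).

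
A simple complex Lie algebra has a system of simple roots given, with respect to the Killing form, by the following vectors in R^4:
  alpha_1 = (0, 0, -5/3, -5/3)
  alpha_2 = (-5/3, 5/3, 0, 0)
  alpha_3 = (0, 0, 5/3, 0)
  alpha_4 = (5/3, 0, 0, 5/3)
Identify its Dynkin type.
B_4

Compute the Cartan integers a_ij = 2(alpha_i, alpha_j)/(alpha_j, alpha_j); the resulting 4x4 Cartan matrix is
[[2, 0, -2, -1], [0, 2, 0, -1], [-1, 0, 2, 0], [-1, -1, 0, 2]].
The roots have two lengths (squared-length ratio 2:1); the short ones are alpha_{3}. The associated Dynkin diagram is a chain of 4 nodes with a double edge at one end; the terminal node there is the unique short simple root (B_4), so the type is B_4 (the algebra so(9)).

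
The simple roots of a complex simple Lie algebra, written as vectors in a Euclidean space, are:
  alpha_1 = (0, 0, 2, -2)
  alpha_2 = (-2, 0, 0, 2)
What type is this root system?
A_2 (sl(3))

Compute the Cartan integers a_ij = 2(alpha_i, alpha_j)/(alpha_j, alpha_j); the resulting 2x2 Cartan matrix is
[[2, -1], [-1, 2]].
All simple roots have the same length, so the diagram is simply laced. The associated Dynkin diagram is a chain of 2 nodes with single edges (A_2), so the type is A_2 (the algebra sl(3)).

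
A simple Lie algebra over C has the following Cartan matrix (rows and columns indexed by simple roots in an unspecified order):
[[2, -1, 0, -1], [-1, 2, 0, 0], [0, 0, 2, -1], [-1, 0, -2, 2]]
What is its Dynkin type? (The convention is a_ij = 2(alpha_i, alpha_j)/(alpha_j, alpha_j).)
The matrix has rank 4 with 2's on the diagonal. Reading the off-diagonal entries as Dynkin edges (a single edge where a_ij = a_ji = -1; a double or triple edge where a_ij * a_ji = 2 or 3), the diagram is a chain of 4 nodes with a double edge at one end; the terminal node there is the unique short simple root (B_4). One simple-root ordering that puts it in standard form is (alpha_2, alpha_1, alpha_4, alpha_3). So the algebra is type B_4, i.e. so(9).

B4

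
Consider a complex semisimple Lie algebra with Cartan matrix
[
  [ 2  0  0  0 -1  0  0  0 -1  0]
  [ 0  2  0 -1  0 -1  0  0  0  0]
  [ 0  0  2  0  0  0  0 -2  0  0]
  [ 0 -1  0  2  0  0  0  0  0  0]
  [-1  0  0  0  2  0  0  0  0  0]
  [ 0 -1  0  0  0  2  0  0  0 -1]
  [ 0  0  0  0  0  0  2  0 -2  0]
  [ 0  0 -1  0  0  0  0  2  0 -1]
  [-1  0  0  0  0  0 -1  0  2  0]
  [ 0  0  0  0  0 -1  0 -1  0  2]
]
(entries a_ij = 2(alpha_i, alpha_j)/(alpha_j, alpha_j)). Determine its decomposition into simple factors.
The diagram associated to this matrix has two connected components: the simple roots {alpha_1, alpha_5, alpha_7, alpha_9} form a chain of 4 nodes with a double edge at one end; the terminal node there is the unique long simple root (C_4), and {alpha_2, alpha_3, alpha_4, alpha_6, alpha_8, alpha_10} form a chain of 6 nodes with a double edge at one end; the terminal node there is the unique long simple root (C_6). A semisimple Lie algebra decomposes uniquely as the direct sum of simple ideals, one per connected component of its Dynkin diagram, so g ≅ C_4 ⊕ C_6 (dimension 36 + 78 = 114).

C_4 (sp(8)) ⊕ C_6 (sp(12))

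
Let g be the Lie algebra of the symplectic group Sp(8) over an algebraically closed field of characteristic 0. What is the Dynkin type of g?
This is sp(8), which has dimension 8(8+1)/2 = 36 and rank 8/2 = 4. In the classification of classical Lie algebras, the symplectic algebra sp(2n) has type C_n; here n = 4, so the Dynkin diagram is a chain of 4 nodes with a double edge at one end; the terminal node there is the unique long simple root (C_4). Hence the type is C_4.

C_4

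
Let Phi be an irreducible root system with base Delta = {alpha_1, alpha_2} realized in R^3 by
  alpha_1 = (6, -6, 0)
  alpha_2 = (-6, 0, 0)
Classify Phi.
B_2

Compute the Cartan integers a_ij = 2(alpha_i, alpha_j)/(alpha_j, alpha_j); the resulting 2x2 Cartan matrix is
[[2, -2], [-1, 2]].
The roots have two lengths (squared-length ratio 2:1); the short ones are alpha_{2}. The associated Dynkin diagram is a chain of 2 nodes with a double edge at one end; the terminal node there is the unique short simple root (B_2), so the type is B_2 (the algebra so(5)).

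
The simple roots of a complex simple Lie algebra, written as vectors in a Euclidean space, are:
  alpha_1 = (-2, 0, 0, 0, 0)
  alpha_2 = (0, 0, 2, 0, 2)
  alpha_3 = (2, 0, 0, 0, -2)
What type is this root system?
B_3 (so(7))

Compute the Cartan integers a_ij = 2(alpha_i, alpha_j)/(alpha_j, alpha_j); the resulting 3x3 Cartan matrix is
[[2, 0, -1], [0, 2, -1], [-2, -1, 2]].
The roots have two lengths (squared-length ratio 2:1); the short ones are alpha_{1}. The associated Dynkin diagram is a chain of 3 nodes with a double edge at one end; the terminal node there is the unique short simple root (B_3), so the type is B_3 (the algebra so(7)).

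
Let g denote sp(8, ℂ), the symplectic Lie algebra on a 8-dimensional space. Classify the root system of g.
This is sp(8), which has dimension 8(8+1)/2 = 36 and rank 8/2 = 4. In the classification of classical Lie algebras, the symplectic algebra sp(2n) has type C_n; here n = 4, so the Dynkin diagram is a chain of 4 nodes with a double edge at one end; the terminal node there is the unique long simple root (C_4). Hence the type is C_4.

C_4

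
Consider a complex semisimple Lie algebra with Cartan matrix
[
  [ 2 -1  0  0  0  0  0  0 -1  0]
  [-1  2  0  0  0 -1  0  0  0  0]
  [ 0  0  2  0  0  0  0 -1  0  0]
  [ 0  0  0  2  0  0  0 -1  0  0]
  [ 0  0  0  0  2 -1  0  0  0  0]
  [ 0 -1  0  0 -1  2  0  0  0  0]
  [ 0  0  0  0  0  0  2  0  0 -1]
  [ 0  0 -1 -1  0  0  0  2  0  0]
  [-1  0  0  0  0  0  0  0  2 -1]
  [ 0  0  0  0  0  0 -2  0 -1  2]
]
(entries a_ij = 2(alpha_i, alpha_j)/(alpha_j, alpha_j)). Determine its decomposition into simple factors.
A3 ⊕ B7

The diagram associated to this matrix has two connected components: the simple roots {alpha_3, alpha_4, alpha_8} form a chain of 3 nodes with single edges (A_3), and {alpha_1, alpha_2, alpha_5, alpha_6, alpha_7, alpha_9, alpha_10} form a chain of 7 nodes with a double edge at one end; the terminal node there is the unique short simple root (B_7). A semisimple Lie algebra decomposes uniquely as the direct sum of simple ideals, one per connected component of its Dynkin diagram, so g ≅ A_3 ⊕ B_7 (dimension 15 + 105 = 120).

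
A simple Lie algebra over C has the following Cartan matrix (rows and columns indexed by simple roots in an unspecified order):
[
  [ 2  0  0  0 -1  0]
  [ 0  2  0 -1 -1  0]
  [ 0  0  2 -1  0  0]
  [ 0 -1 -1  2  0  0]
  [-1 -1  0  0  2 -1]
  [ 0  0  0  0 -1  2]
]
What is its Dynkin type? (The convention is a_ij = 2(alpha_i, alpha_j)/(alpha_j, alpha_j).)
D6

The matrix has rank 6 with 2's on the diagonal. Reading the off-diagonal entries as Dynkin edges (a single edge where a_ij = a_ji = -1; a double or triple edge where a_ij * a_ji = 2 or 3), the diagram is a chain of 4 nodes with a fork of two nodes at one end (D_6). One simple-root ordering that puts it in standard form is (alpha_3, alpha_4, alpha_2, alpha_5, alpha_1, alpha_6). So the algebra is type D_6, i.e. so(12).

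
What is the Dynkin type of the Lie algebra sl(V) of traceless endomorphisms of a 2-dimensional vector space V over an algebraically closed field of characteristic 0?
This is sl(2), which has dimension 2^2 - 1 = 3 and rank 2 - 1 = 1 (a Cartan subalgebra is the diagonal traceless matrices). In the classification of classical Lie algebras, the special linear algebra sl(n+1) has type A_n; here n = 1, so the Dynkin diagram is a chain of 1 nodes with single edges (A_1). Hence the type is A_1.

A1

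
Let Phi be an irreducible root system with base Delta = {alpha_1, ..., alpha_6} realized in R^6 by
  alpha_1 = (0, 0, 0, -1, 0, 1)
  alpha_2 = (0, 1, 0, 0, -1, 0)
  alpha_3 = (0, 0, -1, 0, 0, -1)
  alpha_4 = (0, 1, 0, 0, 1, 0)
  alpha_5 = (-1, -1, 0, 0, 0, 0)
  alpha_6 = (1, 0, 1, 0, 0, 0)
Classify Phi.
Compute the Cartan integers a_ij = 2(alpha_i, alpha_j)/(alpha_j, alpha_j); the resulting 6x6 Cartan matrix is
[[2, 0, -1, 0, 0, 0], [0, 2, 0, 0, -1, 0], [-1, 0, 2, 0, 0, -1], [0, 0, 0, 2, -1, 0], [0, -1, 0, -1, 2, -1], [0, 0, -1, 0, -1, 2]].
All simple roots have the same length, so the diagram is simply laced. The associated Dynkin diagram is a chain of 4 nodes with a fork of two nodes at one end (D_6), so the type is D_6 (the algebra so(12)).

D_6 (so(12))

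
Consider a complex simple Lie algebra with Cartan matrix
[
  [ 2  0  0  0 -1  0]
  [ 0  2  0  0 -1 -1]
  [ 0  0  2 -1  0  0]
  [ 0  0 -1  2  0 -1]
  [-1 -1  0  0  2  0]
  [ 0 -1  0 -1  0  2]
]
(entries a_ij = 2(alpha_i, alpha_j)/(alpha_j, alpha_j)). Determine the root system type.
The matrix has rank 6 with 2's on the diagonal. Reading the off-diagonal entries as Dynkin edges (a single edge where a_ij = a_ji = -1; a double or triple edge where a_ij * a_ji = 2 or 3), the diagram is a chain of 6 nodes with single edges (A_6). One simple-root ordering that puts it in standard form is (alpha_1, alpha_5, alpha_2, alpha_6, alpha_4, alpha_3). So the algebra is type A_6, i.e. sl(7).

A_6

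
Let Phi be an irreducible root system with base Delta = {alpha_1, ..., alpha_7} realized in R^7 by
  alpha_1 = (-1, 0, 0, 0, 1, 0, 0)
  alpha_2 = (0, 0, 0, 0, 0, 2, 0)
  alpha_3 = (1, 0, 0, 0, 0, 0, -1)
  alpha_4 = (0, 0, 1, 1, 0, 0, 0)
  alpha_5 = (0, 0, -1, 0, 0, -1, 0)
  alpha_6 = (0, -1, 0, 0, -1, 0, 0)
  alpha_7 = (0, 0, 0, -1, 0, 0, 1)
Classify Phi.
Compute the Cartan integers a_ij = 2(alpha_i, alpha_j)/(alpha_j, alpha_j); the resulting 7x7 Cartan matrix is
[[2, 0, -1, 0, 0, -1, 0], [0, 2, 0, 0, -2, 0, 0], [-1, 0, 2, 0, 0, 0, -1], [0, 0, 0, 2, -1, 0, -1], [0, -1, 0, -1, 2, 0, 0], [-1, 0, 0, 0, 0, 2, 0], [0, 0, -1, -1, 0, 0, 2]].
The roots have two lengths (squared-length ratio 2:1); the short ones are alpha_{1,3,4,5,6,7}. The associated Dynkin diagram is a chain of 7 nodes with a double edge at one end; the terminal node there is the unique long simple root (C_7), so the type is C_7 (the algebra sp(14)).

C7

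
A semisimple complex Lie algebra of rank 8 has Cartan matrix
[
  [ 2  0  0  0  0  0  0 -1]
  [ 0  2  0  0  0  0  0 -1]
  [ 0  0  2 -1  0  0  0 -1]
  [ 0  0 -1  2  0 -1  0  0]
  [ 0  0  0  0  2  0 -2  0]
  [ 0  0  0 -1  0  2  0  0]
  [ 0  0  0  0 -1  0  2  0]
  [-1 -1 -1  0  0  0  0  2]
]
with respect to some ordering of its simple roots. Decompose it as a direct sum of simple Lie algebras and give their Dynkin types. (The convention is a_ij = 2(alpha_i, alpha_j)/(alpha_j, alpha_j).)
The diagram associated to this matrix has two connected components: the simple roots {alpha_5, alpha_7} form a chain of 2 nodes with a double edge at one end; the terminal node there is the unique short simple root (B_2), and {alpha_1, alpha_2, alpha_3, alpha_4, alpha_6, alpha_8} form a chain of 4 nodes with a fork of two nodes at one end (D_6). A semisimple Lie algebra decomposes uniquely as the direct sum of simple ideals, one per connected component of its Dynkin diagram, so g ≅ B_2 ⊕ D_6 (dimension 10 + 66 = 76).

B2 ⊕ D6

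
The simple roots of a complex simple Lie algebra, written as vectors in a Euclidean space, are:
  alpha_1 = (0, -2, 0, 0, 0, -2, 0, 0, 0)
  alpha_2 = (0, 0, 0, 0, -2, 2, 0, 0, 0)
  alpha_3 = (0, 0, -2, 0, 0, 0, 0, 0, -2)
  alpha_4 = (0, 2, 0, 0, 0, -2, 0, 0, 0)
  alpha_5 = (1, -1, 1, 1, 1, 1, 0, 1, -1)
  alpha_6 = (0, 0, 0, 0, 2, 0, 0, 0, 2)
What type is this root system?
type E_6

Compute the Cartan integers a_ij = 2(alpha_i, alpha_j)/(alpha_j, alpha_j); the resulting 6x6 Cartan matrix is
[[2, -1, 0, 0, 0, 0], [-1, 2, 0, -1, 0, -1], [0, 0, 2, 0, 0, -1], [0, -1, 0, 2, -1, 0], [0, 0, 0, -1, 2, 0], [0, -1, -1, 0, 0, 2]].
All simple roots have the same length, so the diagram is simply laced. The associated Dynkin diagram is a chain of 5 nodes with one extra node attached to the third node from one end (E_6), so the type is E_6.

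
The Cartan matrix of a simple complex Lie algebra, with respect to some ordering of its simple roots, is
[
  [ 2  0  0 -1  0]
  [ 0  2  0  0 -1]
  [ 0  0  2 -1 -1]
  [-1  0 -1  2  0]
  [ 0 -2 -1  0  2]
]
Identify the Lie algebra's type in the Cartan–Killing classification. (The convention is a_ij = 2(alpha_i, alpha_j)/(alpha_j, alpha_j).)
B_5 (so(11))

The matrix has rank 5 with 2's on the diagonal. Reading the off-diagonal entries as Dynkin edges (a single edge where a_ij = a_ji = -1; a double or triple edge where a_ij * a_ji = 2 or 3), the diagram is a chain of 5 nodes with a double edge at one end; the terminal node there is the unique short simple root (B_5). One simple-root ordering that puts it in standard form is (alpha_1, alpha_4, alpha_3, alpha_5, alpha_2). So the algebra is type B_5, i.e. so(11).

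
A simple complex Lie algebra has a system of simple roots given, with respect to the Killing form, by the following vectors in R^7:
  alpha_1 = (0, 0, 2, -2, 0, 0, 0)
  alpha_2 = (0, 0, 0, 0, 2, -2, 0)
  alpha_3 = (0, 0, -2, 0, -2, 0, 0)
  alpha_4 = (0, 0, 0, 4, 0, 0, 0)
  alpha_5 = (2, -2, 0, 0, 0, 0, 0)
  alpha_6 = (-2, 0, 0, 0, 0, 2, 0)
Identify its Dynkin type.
Compute the Cartan integers a_ij = 2(alpha_i, alpha_j)/(alpha_j, alpha_j); the resulting 6x6 Cartan matrix is
[[2, 0, -1, -1, 0, 0], [0, 2, -1, 0, 0, -1], [-1, -1, 2, 0, 0, 0], [-2, 0, 0, 2, 0, 0], [0, 0, 0, 0, 2, -1], [0, -1, 0, 0, -1, 2]].
The roots have two lengths (squared-length ratio 2:1); the short ones are alpha_{1,2,3,5,6}. The associated Dynkin diagram is a chain of 6 nodes with a double edge at one end; the terminal node there is the unique long simple root (C_6), so the type is C_6 (the algebra sp(12)).

C_6 (sp(12))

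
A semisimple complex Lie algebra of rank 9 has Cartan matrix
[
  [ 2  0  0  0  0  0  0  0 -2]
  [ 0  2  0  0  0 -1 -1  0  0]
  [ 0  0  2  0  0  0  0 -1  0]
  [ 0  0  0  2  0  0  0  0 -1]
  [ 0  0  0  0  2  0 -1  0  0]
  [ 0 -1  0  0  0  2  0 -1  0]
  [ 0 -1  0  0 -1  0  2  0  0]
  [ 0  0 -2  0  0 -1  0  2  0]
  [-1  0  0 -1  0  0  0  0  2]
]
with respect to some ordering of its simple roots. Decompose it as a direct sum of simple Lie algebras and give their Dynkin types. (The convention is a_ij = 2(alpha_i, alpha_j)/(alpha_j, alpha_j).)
The diagram associated to this matrix has two connected components: the simple roots {alpha_2, alpha_3, alpha_5, alpha_6, alpha_7, alpha_8} form a chain of 6 nodes with a double edge at one end; the terminal node there is the unique short simple root (B_6), and {alpha_1, alpha_4, alpha_9} form a chain of 3 nodes with a double edge at one end; the terminal node there is the unique long simple root (C_3). A semisimple Lie algebra decomposes uniquely as the direct sum of simple ideals, one per connected component of its Dynkin diagram, so g ≅ B_6 ⊕ C_3 (dimension 78 + 21 = 99).

type B_6 + type C_3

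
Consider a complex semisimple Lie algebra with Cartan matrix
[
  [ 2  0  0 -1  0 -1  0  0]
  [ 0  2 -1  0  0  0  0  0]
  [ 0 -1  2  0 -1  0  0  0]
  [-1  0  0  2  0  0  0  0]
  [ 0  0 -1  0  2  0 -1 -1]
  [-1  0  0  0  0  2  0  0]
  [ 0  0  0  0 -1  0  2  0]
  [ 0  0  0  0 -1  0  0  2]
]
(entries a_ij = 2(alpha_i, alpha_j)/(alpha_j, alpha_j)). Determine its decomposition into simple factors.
The diagram associated to this matrix has two connected components: the simple roots {alpha_1, alpha_4, alpha_6} form a chain of 3 nodes with single edges (A_3), and {alpha_2, alpha_3, alpha_5, alpha_7, alpha_8} form a chain of 3 nodes with a fork of two nodes at one end (D_5). A semisimple Lie algebra decomposes uniquely as the direct sum of simple ideals, one per connected component of its Dynkin diagram, so g ≅ A_3 ⊕ D_5 (dimension 15 + 45 = 60).

A3 + D5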